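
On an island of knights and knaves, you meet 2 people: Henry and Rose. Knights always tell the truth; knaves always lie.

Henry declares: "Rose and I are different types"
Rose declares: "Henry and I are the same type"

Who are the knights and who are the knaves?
Henry is a knight.
Rose is a knave.

Verification:
- Henry (knight) says "Rose and I are different types" - this is TRUE because Henry is a knight and Rose is a knave.
- Rose (knave) says "Henry and I are the same type" - this is FALSE (a lie) because Rose is a knave and Henry is a knight.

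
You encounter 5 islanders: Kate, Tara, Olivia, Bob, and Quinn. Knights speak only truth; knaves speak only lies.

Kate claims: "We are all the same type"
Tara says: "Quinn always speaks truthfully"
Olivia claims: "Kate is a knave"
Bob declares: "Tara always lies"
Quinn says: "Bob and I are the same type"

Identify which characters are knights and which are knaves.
Kate is a knave.
Tara is a knave.
Olivia is a knight.
Bob is a knight.
Quinn is a knave.

Verification:
- Kate (knave) says "We are all the same type" - this is FALSE (a lie) because Olivia and Bob are knights and Kate, Tara, and Quinn are knaves.
- Tara (knave) says "Quinn always speaks truthfully" - this is FALSE (a lie) because Quinn is a knave.
- Olivia (knight) says "Kate is a knave" - this is TRUE because Kate is a knave.
- Bob (knight) says "Tara always lies" - this is TRUE because Tara is a knave.
- Quinn (knave) says "Bob and I are the same type" - this is FALSE (a lie) because Quinn is a knave and Bob is a knight.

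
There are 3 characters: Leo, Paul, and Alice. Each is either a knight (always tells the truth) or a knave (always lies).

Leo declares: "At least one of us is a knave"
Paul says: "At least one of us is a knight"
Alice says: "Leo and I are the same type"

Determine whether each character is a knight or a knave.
Leo is a knight.
Paul is a knight.
Alice is a knave.

Verification:
- Leo (knight) says "At least one of us is a knave" - this is TRUE because Alice is a knave.
- Paul (knight) says "At least one of us is a knight" - this is TRUE because Leo and Paul are knights.
- Alice (knave) says "Leo and I are the same type" - this is FALSE (a lie) because Alice is a knave and Leo is a knight.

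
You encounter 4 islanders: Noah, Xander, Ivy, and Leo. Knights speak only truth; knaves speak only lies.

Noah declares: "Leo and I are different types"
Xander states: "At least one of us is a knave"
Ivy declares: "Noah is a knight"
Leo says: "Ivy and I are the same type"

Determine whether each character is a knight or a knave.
Noah is a knight.
Xander is a knight.
Ivy is a knight.
Leo is a knave.

Verification:
- Noah (knight) says "Leo and I are different types" - this is TRUE because Noah is a knight and Leo is a knave.
- Xander (knight) says "At least one of us is a knave" - this is TRUE because Leo is a knave.
- Ivy (knight) says "Noah is a knight" - this is TRUE because Noah is a knight.
- Leo (knave) says "Ivy and I are the same type" - this is FALSE (a lie) because Leo is a knave and Ivy is a knight.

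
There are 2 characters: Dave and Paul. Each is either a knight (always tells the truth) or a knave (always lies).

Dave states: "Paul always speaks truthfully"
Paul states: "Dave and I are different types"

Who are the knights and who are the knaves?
Dave is a knave.
Paul is a knave.

Verification:
- Dave (knave) says "Paul always speaks truthfully" - this is FALSE (a lie) because Paul is a knave.
- Paul (knave) says "Dave and I are different types" - this is FALSE (a lie) because Paul is a knave and Dave is a knave.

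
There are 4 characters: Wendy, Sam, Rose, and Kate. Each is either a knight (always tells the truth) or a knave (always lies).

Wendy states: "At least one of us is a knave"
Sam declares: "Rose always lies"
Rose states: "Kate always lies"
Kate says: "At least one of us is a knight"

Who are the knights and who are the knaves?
Wendy is a knight.
Sam is a knight.
Rose is a knave.
Kate is a knight.

Verification:
- Wendy (knight) says "At least one of us is a knave" - this is TRUE because Rose is a knave.
- Sam (knight) says "Rose always lies" - this is TRUE because Rose is a knave.
- Rose (knave) says "Kate always lies" - this is FALSE (a lie) because Kate is a knight.
- Kate (knight) says "At least one of us is a knight" - this is TRUE because Wendy, Sam, and Kate are knights.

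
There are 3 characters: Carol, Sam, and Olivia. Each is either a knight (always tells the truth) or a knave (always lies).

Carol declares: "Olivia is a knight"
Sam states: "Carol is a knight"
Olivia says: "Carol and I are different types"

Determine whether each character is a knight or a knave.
Carol is a knave.
Sam is a knave.
Olivia is a knave.

Verification:
- Carol (knave) says "Olivia is a knight" - this is FALSE (a lie) because Olivia is a knave.
- Sam (knave) says "Carol is a knight" - this is FALSE (a lie) because Carol is a knave.
- Olivia (knave) says "Carol and I are different types" - this is FALSE (a lie) because Olivia is a knave and Carol is a knave.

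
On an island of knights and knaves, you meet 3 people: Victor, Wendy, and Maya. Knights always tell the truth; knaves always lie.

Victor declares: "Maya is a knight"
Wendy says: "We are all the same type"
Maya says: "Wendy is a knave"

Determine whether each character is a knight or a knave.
Victor is a knight.
Wendy is a knave.
Maya is a knight.

Verification:
- Victor (knight) says "Maya is a knight" - this is TRUE because Maya is a knight.
- Wendy (knave) says "We are all the same type" - this is FALSE (a lie) because Victor and Maya are knights and Wendy is a knave.
- Maya (knight) says "Wendy is a knave" - this is TRUE because Wendy is a knave.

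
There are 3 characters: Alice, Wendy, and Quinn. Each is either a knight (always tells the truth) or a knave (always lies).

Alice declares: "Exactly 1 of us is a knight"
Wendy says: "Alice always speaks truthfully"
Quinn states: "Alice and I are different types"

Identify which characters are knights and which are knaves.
Alice is a knave.
Wendy is a knave.
Quinn is a knave.

Verification:
- Alice (knave) says "Exactly 1 of us is a knight" - this is FALSE (a lie) because there are 0 knights.
- Wendy (knave) says "Alice always speaks truthfully" - this is FALSE (a lie) because Alice is a knave.
- Quinn (knave) says "Alice and I are different types" - this is FALSE (a lie) because Quinn is a knave and Alice is a knave.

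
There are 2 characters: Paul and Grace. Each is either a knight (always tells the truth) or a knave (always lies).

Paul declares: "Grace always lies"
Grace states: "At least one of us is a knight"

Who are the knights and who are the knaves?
Paul is a knave.
Grace is a knight.

Verification:
- Paul (knave) says "Grace always lies" - this is FALSE (a lie) because Grace is a knight.
- Grace (knight) says "At least one of us is a knight" - this is TRUE because Grace is a knight.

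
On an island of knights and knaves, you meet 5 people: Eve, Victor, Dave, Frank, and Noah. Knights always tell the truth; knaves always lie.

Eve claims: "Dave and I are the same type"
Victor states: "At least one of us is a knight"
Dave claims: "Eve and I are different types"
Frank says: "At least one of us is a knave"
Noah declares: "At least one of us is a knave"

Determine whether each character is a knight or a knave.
Eve is a knave.
Victor is a knight.
Dave is a knight.
Frank is a knight.
Noah is a knight.

Verification:
- Eve (knave) says "Dave and I are the same type" - this is FALSE (a lie) because Eve is a knave and Dave is a knight.
- Victor (knight) says "At least one of us is a knight" - this is TRUE because Victor, Dave, Frank, and Noah are knights.
- Dave (knight) says "Eve and I are different types" - this is TRUE because Dave is a knight and Eve is a knave.
- Frank (knight) says "At least one of us is a knave" - this is TRUE because Eve is a knave.
- Noah (knight) says "At least one of us is a knave" - this is TRUE because Eve is a knave.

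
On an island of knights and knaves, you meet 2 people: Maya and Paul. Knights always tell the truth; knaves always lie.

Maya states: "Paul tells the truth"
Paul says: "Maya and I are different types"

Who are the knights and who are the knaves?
Maya is a knave.
Paul is a knave.

Verification:
- Maya (knave) says "Paul tells the truth" - this is FALSE (a lie) because Paul is a knave.
- Paul (knave) says "Maya and I are different types" - this is FALSE (a lie) because Paul is a knave and Maya is a knave.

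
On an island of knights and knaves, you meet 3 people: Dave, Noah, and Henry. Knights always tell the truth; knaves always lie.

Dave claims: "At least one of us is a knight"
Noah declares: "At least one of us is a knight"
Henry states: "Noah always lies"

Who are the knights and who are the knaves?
Dave is a knight.
Noah is a knight.
Henry is a knave.

Verification:
- Dave (knight) says "At least one of us is a knight" - this is TRUE because Dave and Noah are knights.
- Noah (knight) says "At least one of us is a knight" - this is TRUE because Dave and Noah are knights.
- Henry (knave) says "Noah always lies" - this is FALSE (a lie) because Noah is a knight.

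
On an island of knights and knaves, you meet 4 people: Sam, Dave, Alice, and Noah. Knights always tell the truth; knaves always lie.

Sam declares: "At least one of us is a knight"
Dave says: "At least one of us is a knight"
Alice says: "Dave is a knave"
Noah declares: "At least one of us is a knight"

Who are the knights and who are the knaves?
Sam is a knight.
Dave is a knight.
Alice is a knave.
Noah is a knight.

Verification:
- Sam (knight) says "At least one of us is a knight" - this is TRUE because Sam, Dave, and Noah are knights.
- Dave (knight) says "At least one of us is a knight" - this is TRUE because Sam, Dave, and Noah are knights.
- Alice (knave) says "Dave is a knave" - this is FALSE (a lie) because Dave is a knight.
- Noah (knight) says "At least one of us is a knight" - this is TRUE because Sam, Dave, and Noah are knights.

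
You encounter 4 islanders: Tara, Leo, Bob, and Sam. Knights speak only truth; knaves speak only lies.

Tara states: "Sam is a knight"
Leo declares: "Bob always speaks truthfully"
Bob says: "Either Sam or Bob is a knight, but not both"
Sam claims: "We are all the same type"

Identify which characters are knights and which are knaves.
Tara is a knave.
Leo is a knight.
Bob is a knight.
Sam is a knave.

Verification:
- Tara (knave) says "Sam is a knight" - this is FALSE (a lie) because Sam is a knave.
- Leo (knight) says "Bob always speaks truthfully" - this is TRUE because Bob is a knight.
- Bob (knight) says "Either Sam or Bob is a knight, but not both" - this is TRUE because Sam is a knave and Bob is a knight.
- Sam (knave) says "We are all the same type" - this is FALSE (a lie) because Leo and Bob are knights and Tara and Sam are knaves.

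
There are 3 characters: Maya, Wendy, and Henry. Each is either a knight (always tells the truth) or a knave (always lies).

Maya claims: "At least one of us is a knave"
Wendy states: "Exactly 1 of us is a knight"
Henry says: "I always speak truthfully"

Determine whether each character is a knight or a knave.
Maya is a knight.
Wendy is a knave.
Henry is a knight.

Verification:
- Maya (knight) says "At least one of us is a knave" - this is TRUE because Wendy is a knave.
- Wendy (knave) says "Exactly 1 of us is a knight" - this is FALSE (a lie) because there are 2 knights.
- Henry (knight) says "I always speak truthfully" - this is TRUE because Henry is a knight.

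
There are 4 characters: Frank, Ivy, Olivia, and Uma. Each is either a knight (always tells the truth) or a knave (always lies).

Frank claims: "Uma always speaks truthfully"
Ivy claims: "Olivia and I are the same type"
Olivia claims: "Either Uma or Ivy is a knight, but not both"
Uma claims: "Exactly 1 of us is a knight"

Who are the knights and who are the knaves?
Frank is a knave.
Ivy is a knight.
Olivia is a knight.
Uma is a knave.

Verification:
- Frank (knave) says "Uma always speaks truthfully" - this is FALSE (a lie) because Uma is a knave.
- Ivy (knight) says "Olivia and I are the same type" - this is TRUE because Ivy is a knight and Olivia is a knight.
- Olivia (knight) says "Either Uma or Ivy is a knight, but not both" - this is TRUE because Uma is a knave and Ivy is a knight.
- Uma (knave) says "Exactly 1 of us is a knight" - this is FALSE (a lie) because there are 2 knights.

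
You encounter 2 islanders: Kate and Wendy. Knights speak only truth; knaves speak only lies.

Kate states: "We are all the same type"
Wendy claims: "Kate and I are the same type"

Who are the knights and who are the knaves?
Kate is a knight.
Wendy is a knight.

Verification:
- Kate (knight) says "We are all the same type" - this is TRUE because Kate and Wendy are knights.
- Wendy (knight) says "Kate and I are the same type" - this is TRUE because Wendy is a knight and Kate is a knight.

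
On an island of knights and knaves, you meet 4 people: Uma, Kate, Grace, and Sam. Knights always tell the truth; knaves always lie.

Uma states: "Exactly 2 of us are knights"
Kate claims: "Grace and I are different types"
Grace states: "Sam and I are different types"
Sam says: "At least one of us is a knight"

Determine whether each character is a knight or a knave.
Uma is a knave.
Kate is a knave.
Grace is a knave.
Sam is a knave.

Verification:
- Uma (knave) says "Exactly 2 of us are knights" - this is FALSE (a lie) because there are 0 knights.
- Kate (knave) says "Grace and I are different types" - this is FALSE (a lie) because Kate is a knave and Grace is a knave.
- Grace (knave) says "Sam and I are different types" - this is FALSE (a lie) because Grace is a knave and Sam is a knave.
- Sam (knave) says "At least one of us is a knight" - this is FALSE (a lie) because no one is a knight.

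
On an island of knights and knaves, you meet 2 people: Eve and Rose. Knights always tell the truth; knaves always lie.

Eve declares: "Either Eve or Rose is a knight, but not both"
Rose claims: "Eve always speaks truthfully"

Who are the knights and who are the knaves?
Eve is a knave.
Rose is a knave.

Verification:
- Eve (knave) says "Either Eve or Rose is a knight, but not both" - this is FALSE (a lie) because Eve is a knave and Rose is a knave.
- Rose (knave) says "Eve always speaks truthfully" - this is FALSE (a lie) because Eve is a knave.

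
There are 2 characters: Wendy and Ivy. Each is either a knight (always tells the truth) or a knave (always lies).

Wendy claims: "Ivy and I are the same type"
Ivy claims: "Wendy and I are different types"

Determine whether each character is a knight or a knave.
Wendy is a knave.
Ivy is a knight.

Verification:
- Wendy (knave) says "Ivy and I are the same type" - this is FALSE (a lie) because Wendy is a knave and Ivy is a knight.
- Ivy (knight) says "Wendy and I are different types" - this is TRUE because Ivy is a knight and Wendy is a knave.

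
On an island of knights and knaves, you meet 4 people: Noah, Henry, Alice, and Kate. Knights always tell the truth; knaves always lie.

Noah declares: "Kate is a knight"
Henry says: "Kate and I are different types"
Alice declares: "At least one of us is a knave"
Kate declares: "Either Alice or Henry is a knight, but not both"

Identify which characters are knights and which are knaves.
Noah is a knave.
Henry is a knight.
Alice is a knight.
Kate is a knave.

Verification:
- Noah (knave) says "Kate is a knight" - this is FALSE (a lie) because Kate is a knave.
- Henry (knight) says "Kate and I are different types" - this is TRUE because Henry is a knight and Kate is a knave.
- Alice (knight) says "At least one of us is a knave" - this is TRUE because Noah and Kate are knaves.
- Kate (knave) says "Either Alice or Henry is a knight, but not both" - this is FALSE (a lie) because Alice is a knight and Henry is a knight.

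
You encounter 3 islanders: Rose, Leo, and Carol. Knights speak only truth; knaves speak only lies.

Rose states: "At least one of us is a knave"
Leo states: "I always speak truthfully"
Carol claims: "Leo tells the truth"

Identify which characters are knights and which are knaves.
Rose is a knight.
Leo is a knave.
Carol is a knave.

Verification:
- Rose (knight) says "At least one of us is a knave" - this is TRUE because Leo and Carol are knaves.
- Leo (knave) says "I always speak truthfully" - this is FALSE (a lie) because Leo is a knave.
- Carol (knave) says "Leo tells the truth" - this is FALSE (a lie) because Leo is a knave.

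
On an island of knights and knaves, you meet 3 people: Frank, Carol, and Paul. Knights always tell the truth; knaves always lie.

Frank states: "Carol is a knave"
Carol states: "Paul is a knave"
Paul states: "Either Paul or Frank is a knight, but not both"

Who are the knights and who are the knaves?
Frank is a knave.
Carol is a knight.
Paul is a knave.

Verification:
- Frank (knave) says "Carol is a knave" - this is FALSE (a lie) because Carol is a knight.
- Carol (knight) says "Paul is a knave" - this is TRUE because Paul is a knave.
- Paul (knave) says "Either Paul or Frank is a knight, but not both" - this is FALSE (a lie) because Paul is a knave and Frank is a knave.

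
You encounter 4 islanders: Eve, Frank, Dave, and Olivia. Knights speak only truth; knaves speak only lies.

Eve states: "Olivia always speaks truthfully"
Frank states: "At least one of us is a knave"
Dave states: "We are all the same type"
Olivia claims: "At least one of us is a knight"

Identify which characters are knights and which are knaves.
Eve is a knight.
Frank is a knight.
Dave is a knave.
Olivia is a knight.

Verification:
- Eve (knight) says "Olivia always speaks truthfully" - this is TRUE because Olivia is a knight.
- Frank (knight) says "At least one of us is a knave" - this is TRUE because Dave is a knave.
- Dave (knave) says "We are all the same type" - this is FALSE (a lie) because Eve, Frank, and Olivia are knights and Dave is a knave.
- Olivia (knight) says "At least one of us is a knight" - this is TRUE because Eve, Frank, and Olivia are knights.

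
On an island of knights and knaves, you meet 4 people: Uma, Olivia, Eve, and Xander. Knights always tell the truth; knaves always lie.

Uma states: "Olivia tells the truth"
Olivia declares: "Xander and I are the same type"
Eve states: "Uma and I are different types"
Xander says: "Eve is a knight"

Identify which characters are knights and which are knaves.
Uma is a knave.
Olivia is a knave.
Eve is a knight.
Xander is a knight.

Verification:
- Uma (knave) says "Olivia tells the truth" - this is FALSE (a lie) because Olivia is a knave.
- Olivia (knave) says "Xander and I are the same type" - this is FALSE (a lie) because Olivia is a knave and Xander is a knight.
- Eve (knight) says "Uma and I are different types" - this is TRUE because Eve is a knight and Uma is a knave.
- Xander (knight) says "Eve is a knight" - this is TRUE because Eve is a knight.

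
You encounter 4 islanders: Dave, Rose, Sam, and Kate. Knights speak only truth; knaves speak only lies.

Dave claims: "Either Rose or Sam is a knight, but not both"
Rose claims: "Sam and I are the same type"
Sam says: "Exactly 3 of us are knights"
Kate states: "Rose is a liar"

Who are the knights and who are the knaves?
Dave is a knight.
Rose is a knave.
Sam is a knight.
Kate is a knight.

Verification:
- Dave (knight) says "Either Rose or Sam is a knight, but not both" - this is TRUE because Rose is a knave and Sam is a knight.
- Rose (knave) says "Sam and I are the same type" - this is FALSE (a lie) because Rose is a knave and Sam is a knight.
- Sam (knight) says "Exactly 3 of us are knights" - this is TRUE because there are 3 knights.
- Kate (knight) says "Rose is a liar" - this is TRUE because Rose is a knave.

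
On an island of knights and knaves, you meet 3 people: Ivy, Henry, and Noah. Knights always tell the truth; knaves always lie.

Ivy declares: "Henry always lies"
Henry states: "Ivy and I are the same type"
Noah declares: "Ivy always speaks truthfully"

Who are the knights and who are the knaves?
Ivy is a knight.
Henry is a knave.
Noah is a knight.

Verification:
- Ivy (knight) says "Henry always lies" - this is TRUE because Henry is a knave.
- Henry (knave) says "Ivy and I are the same type" - this is FALSE (a lie) because Henry is a knave and Ivy is a knight.
- Noah (knight) says "Ivy always speaks truthfully" - this is TRUE because Ivy is a knight.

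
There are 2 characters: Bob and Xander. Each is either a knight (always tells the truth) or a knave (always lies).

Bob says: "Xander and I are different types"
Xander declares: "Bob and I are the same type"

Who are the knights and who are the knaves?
Bob is a knight.
Xander is a knave.

Verification:
- Bob (knight) says "Xander and I are different types" - this is TRUE because Bob is a knight and Xander is a knave.
- Xander (knave) says "Bob and I are the same type" - this is FALSE (a lie) because Xander is a knave and Bob is a knight.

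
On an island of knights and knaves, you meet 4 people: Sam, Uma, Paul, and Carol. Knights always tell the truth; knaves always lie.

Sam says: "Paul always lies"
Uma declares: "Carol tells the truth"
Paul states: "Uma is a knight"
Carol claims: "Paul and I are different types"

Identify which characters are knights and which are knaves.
Sam is a knight.
Uma is a knave.
Paul is a knave.
Carol is a knave.

Verification:
- Sam (knight) says "Paul always lies" - this is TRUE because Paul is a knave.
- Uma (knave) says "Carol tells the truth" - this is FALSE (a lie) because Carol is a knave.
- Paul (knave) says "Uma is a knight" - this is FALSE (a lie) because Uma is a knave.
- Carol (knave) says "Paul and I are different types" - this is FALSE (a lie) because Carol is a knave and Paul is a knave.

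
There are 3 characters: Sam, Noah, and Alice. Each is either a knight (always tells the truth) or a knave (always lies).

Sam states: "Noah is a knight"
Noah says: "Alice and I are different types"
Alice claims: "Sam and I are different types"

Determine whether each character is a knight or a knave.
Sam is a knave.
Noah is a knave.
Alice is a knave.

Verification:
- Sam (knave) says "Noah is a knight" - this is FALSE (a lie) because Noah is a knave.
- Noah (knave) says "Alice and I are different types" - this is FALSE (a lie) because Noah is a knave and Alice is a knave.
- Alice (knave) says "Sam and I are different types" - this is FALSE (a lie) because Alice is a knave and Sam is a knave.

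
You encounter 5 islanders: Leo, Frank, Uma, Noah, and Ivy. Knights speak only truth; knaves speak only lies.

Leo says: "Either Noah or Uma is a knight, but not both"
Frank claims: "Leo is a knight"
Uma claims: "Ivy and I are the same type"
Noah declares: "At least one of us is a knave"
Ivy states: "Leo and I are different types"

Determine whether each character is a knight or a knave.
Leo is a knave.
Frank is a knave.
Uma is a knight.
Noah is a knight.
Ivy is a knight.

Verification:
- Leo (knave) says "Either Noah or Uma is a knight, but not both" - this is FALSE (a lie) because Noah is a knight and Uma is a knight.
- Frank (knave) says "Leo is a knight" - this is FALSE (a lie) because Leo is a knave.
- Uma (knight) says "Ivy and I are the same type" - this is TRUE because Uma is a knight and Ivy is a knight.
- Noah (knight) says "At least one of us is a knave" - this is TRUE because Leo and Frank are knaves.
- Ivy (knight) says "Leo and I are different types" - this is TRUE because Ivy is a knight and Leo is a knave.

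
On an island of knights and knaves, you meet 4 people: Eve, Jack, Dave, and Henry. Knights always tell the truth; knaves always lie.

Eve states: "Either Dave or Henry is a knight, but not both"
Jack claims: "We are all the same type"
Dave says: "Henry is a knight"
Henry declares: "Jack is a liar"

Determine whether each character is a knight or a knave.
Eve is a knave.
Jack is a knave.
Dave is a knight.
Henry is a knight.

Verification:
- Eve (knave) says "Either Dave or Henry is a knight, but not both" - this is FALSE (a lie) because Dave is a knight and Henry is a knight.
- Jack (knave) says "We are all the same type" - this is FALSE (a lie) because Dave and Henry are knights and Eve and Jack are knaves.
- Dave (knight) says "Henry is a knight" - this is TRUE because Henry is a knight.
- Henry (knight) says "Jack is a liar" - this is TRUE because Jack is a knave.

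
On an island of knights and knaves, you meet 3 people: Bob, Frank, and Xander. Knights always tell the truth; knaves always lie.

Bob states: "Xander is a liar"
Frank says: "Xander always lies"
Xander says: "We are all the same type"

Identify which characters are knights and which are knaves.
Bob is a knight.
Frank is a knight.
Xander is a knave.

Verification:
- Bob (knight) says "Xander is a liar" - this is TRUE because Xander is a knave.
- Frank (knight) says "Xander always lies" - this is TRUE because Xander is a knave.
- Xander (knave) says "We are all the same type" - this is FALSE (a lie) because Bob and Frank are knights and Xander is a knave.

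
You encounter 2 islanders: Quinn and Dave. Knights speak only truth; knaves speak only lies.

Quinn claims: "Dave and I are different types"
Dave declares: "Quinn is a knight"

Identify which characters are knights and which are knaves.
Quinn is a knave.
Dave is a knave.

Verification:
- Quinn (knave) says "Dave and I are different types" - this is FALSE (a lie) because Quinn is a knave and Dave is a knave.
- Dave (knave) says "Quinn is a knight" - this is FALSE (a lie) because Quinn is a knave.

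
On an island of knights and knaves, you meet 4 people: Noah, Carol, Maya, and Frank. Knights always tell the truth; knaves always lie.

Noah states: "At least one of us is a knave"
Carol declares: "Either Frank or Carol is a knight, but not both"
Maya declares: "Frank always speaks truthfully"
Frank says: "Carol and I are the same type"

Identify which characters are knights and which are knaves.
Noah is a knight.
Carol is a knight.
Maya is a knave.
Frank is a knave.

Verification:
- Noah (knight) says "At least one of us is a knave" - this is TRUE because Maya and Frank are knaves.
- Carol (knight) says "Either Frank or Carol is a knight, but not both" - this is TRUE because Frank is a knave and Carol is a knight.
- Maya (knave) says "Frank always speaks truthfully" - this is FALSE (a lie) because Frank is a knave.
- Frank (knave) says "Carol and I are the same type" - this is FALSE (a lie) because Frank is a knave and Carol is a knight.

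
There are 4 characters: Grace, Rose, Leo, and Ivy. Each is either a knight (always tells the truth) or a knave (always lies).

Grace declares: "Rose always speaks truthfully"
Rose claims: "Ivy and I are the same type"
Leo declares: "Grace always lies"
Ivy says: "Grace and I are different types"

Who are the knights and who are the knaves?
Grace is a knave.
Rose is a knave.
Leo is a knight.
Ivy is a knight.

Verification:
- Grace (knave) says "Rose always speaks truthfully" - this is FALSE (a lie) because Rose is a knave.
- Rose (knave) says "Ivy and I are the same type" - this is FALSE (a lie) because Rose is a knave and Ivy is a knight.
- Leo (knight) says "Grace always lies" - this is TRUE because Grace is a knave.
- Ivy (knight) says "Grace and I are different types" - this is TRUE because Ivy is a knight and Grace is a knave.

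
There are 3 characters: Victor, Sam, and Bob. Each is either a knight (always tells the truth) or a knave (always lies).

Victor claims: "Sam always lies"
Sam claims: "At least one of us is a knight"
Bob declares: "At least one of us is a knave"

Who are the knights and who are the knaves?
Victor is a knave.
Sam is a knight.
Bob is a knight.

Verification:
- Victor (knave) says "Sam always lies" - this is FALSE (a lie) because Sam is a knight.
- Sam (knight) says "At least one of us is a knight" - this is TRUE because Sam and Bob are knights.
- Bob (knight) says "At least one of us is a knave" - this is TRUE because Victor is a knave.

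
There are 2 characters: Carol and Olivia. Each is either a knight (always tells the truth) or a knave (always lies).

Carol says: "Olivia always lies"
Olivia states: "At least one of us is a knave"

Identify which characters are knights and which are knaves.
Carol is a knave.
Olivia is a knight.

Verification:
- Carol (knave) says "Olivia always lies" - this is FALSE (a lie) because Olivia is a knight.
- Olivia (knight) says "At least one of us is a knave" - this is TRUE because Carol is a knave.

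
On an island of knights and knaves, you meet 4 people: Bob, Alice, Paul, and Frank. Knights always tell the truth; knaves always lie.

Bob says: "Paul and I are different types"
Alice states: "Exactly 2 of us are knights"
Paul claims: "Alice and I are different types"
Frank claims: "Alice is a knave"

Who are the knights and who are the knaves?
Bob is a knave.
Alice is a knave.
Paul is a knave.
Frank is a knight.

Verification:
- Bob (knave) says "Paul and I are different types" - this is FALSE (a lie) because Bob is a knave and Paul is a knave.
- Alice (knave) says "Exactly 2 of us are knights" - this is FALSE (a lie) because there are 1 knights.
- Paul (knave) says "Alice and I are different types" - this is FALSE (a lie) because Paul is a knave and Alice is a knave.
- Frank (knight) says "Alice is a knave" - this is TRUE because Alice is a knave.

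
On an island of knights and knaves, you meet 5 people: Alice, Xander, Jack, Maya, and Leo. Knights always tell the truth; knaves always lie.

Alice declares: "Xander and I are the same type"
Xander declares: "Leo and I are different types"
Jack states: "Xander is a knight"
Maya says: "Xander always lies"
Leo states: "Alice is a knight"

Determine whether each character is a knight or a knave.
Alice is a knave.
Xander is a knight.
Jack is a knight.
Maya is a knave.
Leo is a knave.

Verification:
- Alice (knave) says "Xander and I are the same type" - this is FALSE (a lie) because Alice is a knave and Xander is a knight.
- Xander (knight) says "Leo and I are different types" - this is TRUE because Xander is a knight and Leo is a knave.
- Jack (knight) says "Xander is a knight" - this is TRUE because Xander is a knight.
- Maya (knave) says "Xander always lies" - this is FALSE (a lie) because Xander is a knight.
- Leo (knave) says "Alice is a knight" - this is FALSE (a lie) because Alice is a knave.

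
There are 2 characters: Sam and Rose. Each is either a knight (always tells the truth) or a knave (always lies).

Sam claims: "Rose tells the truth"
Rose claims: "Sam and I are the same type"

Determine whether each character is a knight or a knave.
Sam is a knight.
Rose is a knight.

Verification:
- Sam (knight) says "Rose tells the truth" - this is TRUE because Rose is a knight.
- Rose (knight) says "Sam and I are the same type" - this is TRUE because Rose is a knight and Sam is a knight.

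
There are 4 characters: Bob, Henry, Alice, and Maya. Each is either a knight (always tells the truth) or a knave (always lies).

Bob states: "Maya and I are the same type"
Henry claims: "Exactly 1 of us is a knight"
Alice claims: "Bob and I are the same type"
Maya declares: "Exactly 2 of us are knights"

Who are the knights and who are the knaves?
Bob is a knight.
Henry is a knave.
Alice is a knave.
Maya is a knight.

Verification:
- Bob (knight) says "Maya and I are the same type" - this is TRUE because Bob is a knight and Maya is a knight.
- Henry (knave) says "Exactly 1 of us is a knight" - this is FALSE (a lie) because there are 2 knights.
- Alice (knave) says "Bob and I are the same type" - this is FALSE (a lie) because Alice is a knave and Bob is a knight.
- Maya (knight) says "Exactly 2 of us are knights" - this is TRUE because there are 2 knights.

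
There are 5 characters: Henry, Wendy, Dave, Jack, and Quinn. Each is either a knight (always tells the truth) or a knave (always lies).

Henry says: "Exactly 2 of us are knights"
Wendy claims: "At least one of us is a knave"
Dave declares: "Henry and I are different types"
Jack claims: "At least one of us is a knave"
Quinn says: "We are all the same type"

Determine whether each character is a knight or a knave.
Henry is a knave.
Wendy is a knight.
Dave is a knight.
Jack is a knight.
Quinn is a knave.

Verification:
- Henry (knave) says "Exactly 2 of us are knights" - this is FALSE (a lie) because there are 3 knights.
- Wendy (knight) says "At least one of us is a knave" - this is TRUE because Henry and Quinn are knaves.
- Dave (knight) says "Henry and I are different types" - this is TRUE because Dave is a knight and Henry is a knave.
- Jack (knight) says "At least one of us is a knave" - this is TRUE because Henry and Quinn are knaves.
- Quinn (knave) says "We are all the same type" - this is FALSE (a lie) because Wendy, Dave, and Jack are knights and Henry and Quinn are knaves.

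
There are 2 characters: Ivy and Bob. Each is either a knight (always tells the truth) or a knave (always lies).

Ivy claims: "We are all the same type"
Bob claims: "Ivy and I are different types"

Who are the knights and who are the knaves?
Ivy is a knave.
Bob is a knight.

Verification:
- Ivy (knave) says "We are all the same type" - this is FALSE (a lie) because Bob is a knight and Ivy is a knave.
- Bob (knight) says "Ivy and I are different types" - this is TRUE because Bob is a knight and Ivy is a knave.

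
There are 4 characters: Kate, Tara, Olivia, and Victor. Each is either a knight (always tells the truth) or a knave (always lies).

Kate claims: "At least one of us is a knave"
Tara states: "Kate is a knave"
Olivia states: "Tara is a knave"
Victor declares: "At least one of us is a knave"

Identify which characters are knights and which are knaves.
Kate is a knight.
Tara is a knave.
Olivia is a knight.
Victor is a knight.

Verification:
- Kate (knight) says "At least one of us is a knave" - this is TRUE because Tara is a knave.
- Tara (knave) says "Kate is a knave" - this is FALSE (a lie) because Kate is a knight.
- Olivia (knight) says "Tara is a knave" - this is TRUE because Tara is a knave.
- Victor (knight) says "At least one of us is a knave" - this is TRUE because Tara is a knave.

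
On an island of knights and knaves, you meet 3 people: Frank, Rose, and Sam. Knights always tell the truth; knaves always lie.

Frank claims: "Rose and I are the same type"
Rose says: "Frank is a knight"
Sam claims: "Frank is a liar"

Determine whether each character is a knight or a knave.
Frank is a knight.
Rose is a knight.
Sam is a knave.

Verification:
- Frank (knight) says "Rose and I are the same type" - this is TRUE because Frank is a knight and Rose is a knight.
- Rose (knight) says "Frank is a knight" - this is TRUE because Frank is a knight.
- Sam (knave) says "Frank is a liar" - this is FALSE (a lie) because Frank is a knight.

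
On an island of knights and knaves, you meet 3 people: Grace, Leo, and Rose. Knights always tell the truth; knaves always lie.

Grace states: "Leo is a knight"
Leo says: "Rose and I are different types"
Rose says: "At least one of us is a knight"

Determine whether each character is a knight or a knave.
Grace is a knave.
Leo is a knave.
Rose is a knave.

Verification:
- Grace (knave) says "Leo is a knight" - this is FALSE (a lie) because Leo is a knave.
- Leo (knave) says "Rose and I are different types" - this is FALSE (a lie) because Leo is a knave and Rose is a knave.
- Rose (knave) says "At least one of us is a knight" - this is FALSE (a lie) because no one is a knight.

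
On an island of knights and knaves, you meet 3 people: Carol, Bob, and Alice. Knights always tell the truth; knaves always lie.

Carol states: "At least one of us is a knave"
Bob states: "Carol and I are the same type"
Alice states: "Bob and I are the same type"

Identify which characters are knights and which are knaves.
Carol is a knight.
Bob is a knight.
Alice is a knave.

Verification:
- Carol (knight) says "At least one of us is a knave" - this is TRUE because Alice is a knave.
- Bob (knight) says "Carol and I are the same type" - this is TRUE because Bob is a knight and Carol is a knight.
- Alice (knave) says "Bob and I are the same type" - this is FALSE (a lie) because Alice is a knave and Bob is a knight.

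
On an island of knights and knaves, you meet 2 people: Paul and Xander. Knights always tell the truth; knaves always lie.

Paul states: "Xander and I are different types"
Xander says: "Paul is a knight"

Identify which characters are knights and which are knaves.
Paul is a knave.
Xander is a knave.

Verification:
- Paul (knave) says "Xander and I are different types" - this is FALSE (a lie) because Paul is a knave and Xander is a knave.
- Xander (knave) says "Paul is a knight" - this is FALSE (a lie) because Paul is a knave.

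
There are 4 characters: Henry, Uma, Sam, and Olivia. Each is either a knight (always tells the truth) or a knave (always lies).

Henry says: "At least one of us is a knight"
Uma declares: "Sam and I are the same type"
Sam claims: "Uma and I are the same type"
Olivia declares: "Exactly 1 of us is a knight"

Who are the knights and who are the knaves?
Henry is a knight.
Uma is a knight.
Sam is a knight.
Olivia is a knave.

Verification:
- Henry (knight) says "At least one of us is a knight" - this is TRUE because Henry, Uma, and Sam are knights.
- Uma (knight) says "Sam and I are the same type" - this is TRUE because Uma is a knight and Sam is a knight.
- Sam (knight) says "Uma and I are the same type" - this is TRUE because Sam is a knight and Uma is a knight.
- Olivia (knave) says "Exactly 1 of us is a knight" - this is FALSE (a lie) because there are 3 knights.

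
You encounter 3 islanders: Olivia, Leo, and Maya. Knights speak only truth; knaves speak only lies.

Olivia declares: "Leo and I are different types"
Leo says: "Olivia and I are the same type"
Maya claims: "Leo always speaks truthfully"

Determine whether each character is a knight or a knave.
Olivia is a knight.
Leo is a knave.
Maya is a knave.

Verification:
- Olivia (knight) says "Leo and I are different types" - this is TRUE because Olivia is a knight and Leo is a knave.
- Leo (knave) says "Olivia and I are the same type" - this is FALSE (a lie) because Leo is a knave and Olivia is a knight.
- Maya (knave) says "Leo always speaks truthfully" - this is FALSE (a lie) because Leo is a knave.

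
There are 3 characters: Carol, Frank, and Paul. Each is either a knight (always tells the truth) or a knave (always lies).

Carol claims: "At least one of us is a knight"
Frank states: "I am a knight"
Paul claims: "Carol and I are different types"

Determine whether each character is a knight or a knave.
Carol is a knave.
Frank is a knave.
Paul is a knave.

Verification:
- Carol (knave) says "At least one of us is a knight" - this is FALSE (a lie) because no one is a knight.
- Frank (knave) says "I am a knight" - this is FALSE (a lie) because Frank is a knave.
- Paul (knave) says "Carol and I are different types" - this is FALSE (a lie) because Paul is a knave and Carol is a knave.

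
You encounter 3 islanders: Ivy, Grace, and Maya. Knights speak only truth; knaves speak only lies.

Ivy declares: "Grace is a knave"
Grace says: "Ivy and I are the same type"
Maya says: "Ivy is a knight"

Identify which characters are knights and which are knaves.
Ivy is a knight.
Grace is a knave.
Maya is a knight.

Verification:
- Ivy (knight) says "Grace is a knave" - this is TRUE because Grace is a knave.
- Grace (knave) says "Ivy and I are the same type" - this is FALSE (a lie) because Grace is a knave and Ivy is a knight.
- Maya (knight) says "Ivy is a knight" - this is TRUE because Ivy is a knight.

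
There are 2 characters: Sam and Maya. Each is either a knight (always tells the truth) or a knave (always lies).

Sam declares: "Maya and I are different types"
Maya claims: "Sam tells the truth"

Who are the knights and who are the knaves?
Sam is a knave.
Maya is a knave.

Verification:
- Sam (knave) says "Maya and I are different types" - this is FALSE (a lie) because Sam is a knave and Maya is a knave.
- Maya (knave) says "Sam tells the truth" - this is FALSE (a lie) because Sam is a knave.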